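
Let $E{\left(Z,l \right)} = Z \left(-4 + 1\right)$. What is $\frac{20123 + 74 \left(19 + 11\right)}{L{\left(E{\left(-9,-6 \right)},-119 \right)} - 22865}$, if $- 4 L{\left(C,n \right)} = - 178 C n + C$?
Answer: $- \frac{89372}{663401} \approx -0.13472$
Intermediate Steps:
$E{\left(Z,l \right)} = - 3 Z$ ($E{\left(Z,l \right)} = Z \left(-3\right) = - 3 Z$)
$L{\left(C,n \right)} = - \frac{C}{4} + \frac{89 C n}{2}$ ($L{\left(C,n \right)} = - \frac{- 178 C n + C}{4} = - \frac{C - 178 C n}{4} = - \frac{C}{4} + \frac{89 C n}{2}$)
$\frac{20123 + 74 \left(19 + 11\right)}{L{\left(E{\left(-9,-6 \right)},-119 \right)} - 22865} = \frac{20123 + 74 \left(19 + 11\right)}{\frac{\left(-3\right) \left(-9\right) \left(-1 + 178 \left(-119\right)\right)}{4} - 22865} = \frac{20123 + 74 \cdot 30}{\frac{1}{4} \cdot 27 \left(-1 - 21182\right) - 22865} = \frac{20123 + 2220}{\frac{1}{4} \cdot 27 \left(-21183\right) - 22865} = \frac{22343}{- \frac{571941}{4} - 22865} = \frac{22343}{- \frac{663401}{4}} = 22343 \left(- \frac{4}{663401}\right) = - \frac{89372}{663401}$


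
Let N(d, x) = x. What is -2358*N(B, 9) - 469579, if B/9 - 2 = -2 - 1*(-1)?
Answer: -490801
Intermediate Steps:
B = 9 (B = 18 + 9*(-2 - 1*(-1)) = 18 + 9*(-2 + 1) = 18 + 9*(-1) = 18 - 9 = 9)
-2358*N(B, 9) - 469579 = -2358*9 - 469579 = -21222 - 469579 = -490801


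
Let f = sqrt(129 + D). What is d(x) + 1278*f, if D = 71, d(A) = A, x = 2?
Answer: 2 + 12780*sqrt(2) ≈ 18076.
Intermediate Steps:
f = 10*sqrt(2) (f = sqrt(129 + 71) = sqrt(200) = 10*sqrt(2) ≈ 14.142)
d(x) + 1278*f = 2 + 1278*(10*sqrt(2)) = 2 + 12780*sqrt(2)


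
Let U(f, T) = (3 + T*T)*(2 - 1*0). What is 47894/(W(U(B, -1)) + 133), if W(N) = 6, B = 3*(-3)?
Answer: 47894/139 ≈ 344.56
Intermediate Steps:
B = -9
U(f, T) = 6 + 2*T² (U(f, T) = (3 + T²)*(2 + 0) = (3 + T²)*2 = 6 + 2*T²)
47894/(W(U(B, -1)) + 133) = 47894/(6 + 133) = 47894/139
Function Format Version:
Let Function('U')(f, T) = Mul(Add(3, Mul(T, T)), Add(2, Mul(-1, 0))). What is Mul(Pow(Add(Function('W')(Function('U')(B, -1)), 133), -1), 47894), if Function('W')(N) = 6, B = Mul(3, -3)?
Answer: Rational(47894, 139) ≈ 344.56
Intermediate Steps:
B = -9
Function('U')(f, T) = Add(6, Mul(2, Pow(T, 2))) (Function('U')(f, T) = Mul(Add(3, Pow(T, 2)), Add(2, 0)) = Mul(Add(3, Pow(T, 2)), 2) = Add(6, Mul(2, Pow(T, 2))))
Mul(Pow(Add(Function('W')(Function('U')(B, -1)), 133), -1), 47894) = Mul(Pow(Add(6, 133), -1), 47894) = Mul(Pow(139, -1), 47894) = Mul(Rational(1, 139), 47894) = Rational(47894, 139)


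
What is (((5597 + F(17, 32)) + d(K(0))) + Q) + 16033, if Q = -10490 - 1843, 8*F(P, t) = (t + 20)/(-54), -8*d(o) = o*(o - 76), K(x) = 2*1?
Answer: 1006061/108 ≈ 9315.4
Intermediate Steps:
K(x) = 2
d(o) = -o*(-76 + o)/8 (d(o) = -o*(o - 76)/8 = -o*(-76 + o)/8)
F(P, t) = -5/108 - t/432 (F(P, t) = ((t + 20)/(-54))/8 = ((20 + t)*(-1/54))/8 = (-10/27 - t/54)/8 = -5/108 - t/432)
Q = -12333
(((5597 + F(17, 32)) + d(K(0))) + Q) + 16033 = (((5597 + (-5/108 - 1/432*32)) + (1/8)*2*(76 - 1*2)) - 12333) + 16033 = (((5597 + (-5/108 - 2/27)) + (1/8)*2*(76 - 2)) - 12333) + 16033 = (((5597 - 13/108) + (1/8)*2*74) - 12333) + 16033 = ((604463/108 + 37/2) - 12333) + 16033 = (606461/108 - 12333) + 16033 = -725503/108 + 16033 = 1006061/108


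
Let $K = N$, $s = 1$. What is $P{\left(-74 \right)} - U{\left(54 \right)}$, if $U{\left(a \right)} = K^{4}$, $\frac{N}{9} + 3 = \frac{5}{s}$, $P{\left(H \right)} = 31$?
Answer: $-104945$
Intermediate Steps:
$N = 18$ ($N = -27 + 9 \cdot \frac{5}{1} = -27 + 9 \cdot 5 \cdot 1 = -27 + 9 \cdot 5 = -27 + 45 = 18$)
$K = 18$
$U{\left(a \right)} = 104976$ ($U{\left(a \right)} = 18^{4} = 104976$)
$P{\left(-74 \right)} - U{\left(54 \right)} = 31 - 104976 = -104945$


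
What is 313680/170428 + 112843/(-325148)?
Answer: 20690204459/13853580836 ≈ 1.4935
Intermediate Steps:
313680/170428 + 112843/(-325148) = 313680*(1/170428) + 112843*(-1/325148) = 78420/42607 - 112843/325148 = 20690204459/13853580836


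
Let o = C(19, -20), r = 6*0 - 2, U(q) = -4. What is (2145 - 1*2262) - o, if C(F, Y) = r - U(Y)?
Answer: -119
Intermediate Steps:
r = -2 (r = 0 - 2 = -2)
C(F, Y) = 2 (C(F, Y) = -2 - 1*(-4) = -2 + 4 = 2)
o = 2
(2145 - 1*2262) - o = (2145 - 1*2262) - 1*2 = (2145 - 2262) - 2 = -117 - 2 = -119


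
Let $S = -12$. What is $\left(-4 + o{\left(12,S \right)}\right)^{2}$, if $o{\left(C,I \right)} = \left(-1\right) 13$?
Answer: $289$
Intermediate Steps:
$o{\left(C,I \right)} = -13$
$\left(-4 + o{\left(12,S \right)}\right)^{2} = \left(-4 - 13\right)^{2} = \left(-17\right)^{2} = 289$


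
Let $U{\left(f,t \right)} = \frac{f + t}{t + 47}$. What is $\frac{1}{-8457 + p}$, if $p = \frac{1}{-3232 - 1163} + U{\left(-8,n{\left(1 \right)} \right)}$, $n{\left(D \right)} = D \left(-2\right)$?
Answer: $- \frac{13185}{111508478} \approx -0.00011824$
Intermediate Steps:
$n{\left(D \right)} = - 2 D$
$U{\left(f,t \right)} = \frac{f + t}{47 + t}$
$p = - \frac{2933}{13185}$ ($p = \frac{1}{-3232 - 1163} + \frac{-8 - 2}{47 - 2} = \frac{1}{-4395} + \frac{-8 - 2}{47 - 2} = - \frac{1}{4395} + \frac{1}{45} \left(-10\right) = - \frac{1}{4395} - \frac{2}{9} = - \frac{2933}{13185} \approx -0.22245$)
$\frac{1}{-8457 + p} = \frac{1}{-8457 - \frac{2933}{13185}} = \frac{1}{- \frac{111508478}{13185}} = - \frac{13185}{111508478}$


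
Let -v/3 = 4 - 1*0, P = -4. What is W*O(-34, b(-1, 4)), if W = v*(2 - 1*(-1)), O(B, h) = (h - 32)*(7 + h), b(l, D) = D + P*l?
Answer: 12960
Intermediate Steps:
v = -12 (v = -3*(4 - 1*0) = -3*(4 + 0) = -3*4 = -12)
b(l, D) = D - 4*l
O(B, h) = (-32 + h)*(7 + h)
W = -36 (W = -12*(2 - 1*(-1)) = -12*(2 + 1) = -12*3 = -36)
W*O(-34, b(-1, 4)) = -36*(-224 + (4 - 4*(-1))² - 25*(4 - 4*(-1))) = -36*(-224 + (4 + 4)² - 25*(4 + 4)) = -36*(-224 + 8² - 25*8) = -36*(-224 + 64 - 200) = -36*(-360) = 12960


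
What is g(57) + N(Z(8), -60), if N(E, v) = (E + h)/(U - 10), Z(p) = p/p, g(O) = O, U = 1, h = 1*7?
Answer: 505/9 ≈ 56.111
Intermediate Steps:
h = 7
Z(p) = 1
N(E, v) = -7/9 - E/9 (N(E, v) = (E + 7)/(1 - 10) = (7 + E)/(-9) = (7 + E)*(-⅑) = -7/9 - E/9)
g(57) + N(Z(8), -60) = 57 + (-7/9 - ⅑*1) = 57 + (-7/9 - ⅑) = 57 - 8/9 = 505/9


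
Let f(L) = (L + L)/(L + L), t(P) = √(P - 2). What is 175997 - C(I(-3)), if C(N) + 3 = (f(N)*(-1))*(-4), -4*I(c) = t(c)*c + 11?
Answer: 175996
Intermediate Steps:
t(P) = √(-2 + P)
f(L) = 1 (f(L) = (2*L)/((2*L)) = (2*L)*(1/(2*L)) = 1)
I(c) = -11/4 - c*√(-2 + c)/4 (I(c) = -(√(-2 + c)*c + 11)/4 = -(c*√(-2 + c) + 11)/4 = -(11 + c*√(-2 + c))/4 = -11/4 - c*√(-2 + c)/4)
C(N) = 1 (C(N) = -3 + (1*(-1))*(-4) = -3 - 1*(-4) = -3 + 4 = 1)
175997 - C(I(-3)) = 175997 - 1*1 = 175997 - 1 = 175996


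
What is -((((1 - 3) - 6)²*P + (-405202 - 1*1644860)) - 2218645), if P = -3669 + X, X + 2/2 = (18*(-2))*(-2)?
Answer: 4498979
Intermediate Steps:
X = 71 (X = -1 + (18*(-2))*(-2) = -1 - 36*(-2) = -1 + 72 = 71)
P = -3598 (P = -3669 + 71 = -3598)
-((((1 - 3) - 6)²*P + (-405202 - 1*1644860)) - 2218645) = -((((1 - 3) - 6)²*(-3598) + (-405202 - 1*1644860)) - 2218645) = -(((-2 - 6)²*(-3598) + (-405202 - 1644860)) - 2218645) = -(((-8)²*(-3598) - 2050062) - 2218645) = -((64*(-3598) - 2050062) - 2218645) = -((-230272 - 2050062) - 2218645) = -(-2280334 - 2218645) = -1*(-4498979) = 4498979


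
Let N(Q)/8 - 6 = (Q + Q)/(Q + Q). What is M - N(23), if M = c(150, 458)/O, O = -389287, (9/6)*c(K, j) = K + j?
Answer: -65401432/1167861 ≈ -56.001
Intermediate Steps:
c(K, j) = 2*K/3 + 2*j/3 (c(K, j) = 2*(K + j)/3 = 2*K/3 + 2*j/3)
M = -1216/1167861 (M = ((⅔)*150 + (⅔)*458)/(-389287) = (100 + 916/3)*(-1/389287) = (1216/3)*(-1/389287) = -1216/1167861 ≈ -0.0010412)
N(Q) = 56 (N(Q) = 48 + 8*((Q + Q)/(Q + Q)) = 48 + 8*((2*Q)/((2*Q))) = 48 + 8*((2*Q)*(1/(2*Q))) = 48 + 8*1 = 48 + 8 = 56)
M - N(23) = -1216/1167861 - 1*56 = -1216/1167861 - 56 = -65401432/1167861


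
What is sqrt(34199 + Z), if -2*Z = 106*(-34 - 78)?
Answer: sqrt(40135) ≈ 200.34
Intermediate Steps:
Z = 5936 (Z = -53*(-34 - 78) = -53*(-112) = -1/2*(-11872) = 5936)
sqrt(34199 + Z) = sqrt(34199 + 5936) = sqrt(40135)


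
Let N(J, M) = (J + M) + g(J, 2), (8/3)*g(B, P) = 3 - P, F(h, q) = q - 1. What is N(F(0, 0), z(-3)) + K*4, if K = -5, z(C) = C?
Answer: -189/8 ≈ -23.625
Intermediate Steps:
F(h, q) = -1 + q
g(B, P) = 9/8 - 3*P/8 (g(B, P) = 3*(3 - P)/8 = 9/8 - 3*P/8)
N(J, M) = 3/8 + J + M (N(J, M) = (J + M) + (9/8 - 3/8*2) = (J + M) + (9/8 - 3/4) = (J + M) + 3/8 = 3/8 + J + M)
N(F(0, 0), z(-3)) + K*4 = (3/8 + (-1 + 0) - 3) - 5*4 = (3/8 - 1 - 3) - 20 = -29/8 - 20 = -189/8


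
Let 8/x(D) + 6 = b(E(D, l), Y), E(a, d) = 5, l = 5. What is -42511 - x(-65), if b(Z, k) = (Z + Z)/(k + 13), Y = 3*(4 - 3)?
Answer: -1827909/43 ≈ -42510.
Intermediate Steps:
Y = 3 (Y = 3*1 = 3)
b(Z, k) = 2*Z/(13 + k) (b(Z, k) = (2*Z)/(13 + k) = 2*Z/(13 + k))
x(D) = -64/43 (x(D) = 8/(-6 + 2*5/(13 + 3)) = 8/(-6 + 2*5/16) = 8/(-6 + 2*5*(1/16)) = 8/(-6 + 5/8) = 8/(-43/8) = 8*(-8/43) = -64/43)
-42511 - x(-65) = -42511 - 1*(-64/43) = -42511 + 64/43 = -1827909/43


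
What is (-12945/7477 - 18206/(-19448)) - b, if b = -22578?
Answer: 1641506111095/72706348 ≈ 22577.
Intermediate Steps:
(-12945/7477 - 18206/(-19448)) - b = (-12945/7477 - 18206/(-19448)) - 1*(-22578) = (-12945*1/7477 - 18206*(-1/19448)) + 22578 = (-12945/7477 + 9103/9724) + 22578 = -57814049/72706348 + 22578 = 1641506111095/72706348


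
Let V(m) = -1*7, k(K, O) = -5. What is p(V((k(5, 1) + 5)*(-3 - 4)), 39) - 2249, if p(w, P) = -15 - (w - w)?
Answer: -2264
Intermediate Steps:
V(m) = -7
p(w, P) = -15 (p(w, P) = -15 - 1*0 = -15 + 0 = -15)
p(V((k(5, 1) + 5)*(-3 - 4)), 39) - 2249 = -15 - 2249 = -2264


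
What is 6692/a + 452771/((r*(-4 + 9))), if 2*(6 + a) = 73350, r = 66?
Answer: 167725941/122230 ≈ 1372.2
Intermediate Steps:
a = 36669 (a = -6 + (½)*73350 = -6 + 36675 = 36669)
6692/a + 452771/((r*(-4 + 9))) = 6692/36669 + 452771/((66*(-4 + 9))) = 6692*(1/36669) + 452771/((66*5)) = 6692/36669 + 452771/330 = 6692/36669 + 452771*(1/330) = 6692/36669 + 41161/30 = 167725941/122230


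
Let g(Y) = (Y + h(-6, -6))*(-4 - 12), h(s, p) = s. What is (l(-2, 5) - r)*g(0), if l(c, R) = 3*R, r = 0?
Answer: 1440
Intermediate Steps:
g(Y) = 96 - 16*Y (g(Y) = (Y - 6)*(-4 - 12) = (-6 + Y)*(-16) = 96 - 16*Y)
(l(-2, 5) - r)*g(0) = (3*5 - 1*0)*(96 - 16*0) = (15 + 0)*(96 + 0) = 15*96 = 1440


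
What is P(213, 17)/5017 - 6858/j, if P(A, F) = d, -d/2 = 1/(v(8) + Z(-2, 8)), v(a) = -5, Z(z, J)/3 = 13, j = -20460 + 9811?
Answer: 584901313/908242561 ≈ 0.64399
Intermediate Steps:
j = -10649
Z(z, J) = 39 (Z(z, J) = 3*13 = 39)
d = -1/17 (d = -2/(-5 + 39) = -2/34 = -2*1/34 = -1/17 ≈ -0.058824)
P(A, F) = -1/17
P(213, 17)/5017 - 6858/j = -1/17/5017 - 6858/(-10649) = -1/17*1/5017 - 6858*(-1/10649) = -1/85289 + 6858/10649 = 584901313/908242561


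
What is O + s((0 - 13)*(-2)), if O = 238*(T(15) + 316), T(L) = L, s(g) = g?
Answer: 78804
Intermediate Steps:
O = 78778 (O = 238*(15 + 316) = 238*331 = 78778)
O + s((0 - 13)*(-2)) = 78778 + (0 - 13)*(-2) = 78778 - 13*(-2) = 78778 + 26 = 78804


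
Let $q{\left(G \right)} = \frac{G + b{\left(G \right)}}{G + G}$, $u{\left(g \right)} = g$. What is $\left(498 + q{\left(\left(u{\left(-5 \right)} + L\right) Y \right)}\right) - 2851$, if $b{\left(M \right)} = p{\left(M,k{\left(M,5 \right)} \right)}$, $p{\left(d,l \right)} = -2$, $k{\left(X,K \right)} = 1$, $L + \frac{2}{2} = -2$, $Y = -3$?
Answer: $- \frac{56461}{24} \approx -2352.5$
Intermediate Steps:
$L = -3$ ($L = -1 - 2 = -3$)
$b{\left(M \right)} = -2$
$q{\left(G \right)} = \frac{-2 + G}{2 G}$ ($q{\left(G \right)} = \frac{G - 2}{G + G} = \frac{-2 + G}{2 G}$)
$\left(498 + q{\left(\left(u{\left(-5 \right)} + L\right) Y \right)}\right) - 2851 = \left(498 + \frac{-2 + \left(-5 - 3\right) \left(-3\right)}{2 \left(-5 - 3\right) \left(-3\right)}\right) - 2851 = \left(498 + \frac{-2 - -24}{2 \left(\left(-8\right) \left(-3\right)\right)}\right) - 2851 = \left(498 + \frac{-2 + 24}{2 \cdot 24}\right) - 2851 = \left(498 + \frac{1}{2} \cdot \frac{1}{24} \cdot 22\right) - 2851 = \left(498 + \frac{11}{24}\right) - 2851 = \frac{11963}{24} - 2851 = - \frac{56461}{24}$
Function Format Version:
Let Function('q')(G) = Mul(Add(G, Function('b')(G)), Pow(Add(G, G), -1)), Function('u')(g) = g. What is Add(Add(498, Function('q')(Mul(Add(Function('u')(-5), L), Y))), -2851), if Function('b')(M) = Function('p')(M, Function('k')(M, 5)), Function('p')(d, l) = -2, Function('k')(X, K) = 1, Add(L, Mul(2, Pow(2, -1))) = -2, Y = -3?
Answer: Rational(-56461, 24) ≈ -2352.5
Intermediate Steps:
L = -3 (L = Add(-1, -2) = -3)
Function('b')(M) = -2
Function('q')(G) = Mul(Rational(1, 2), Pow(G, -1), Add(-2, G)) (Function('q')(G) = Mul(Add(G, -2), Pow(Add(G, G), -1)) = Mul(Add(-2, G), Pow(Mul(2, G), -1)) = Mul(Add(-2, G), Mul(Rational(1, 2), Pow(G, -1))) = Mul(Rational(1, 2), Pow(G, -1), Add(-2, G)))
Add(Add(498, Function('q')(Mul(Add(Function('u')(-5), L), Y))), -2851) = Add(Add(498, Mul(Rational(1, 2), Pow(Mul(Add(-5, -3), -3), -1), Add(-2, Mul(Add(-5, -3), -3)))), -2851) = Add(Add(498, Mul(Rational(1, 2), Pow(Mul(-8, -3), -1), Add(-2, Mul(-8, -3)))), -2851) = Add(Add(498, Mul(Rational(1, 2), Pow(24, -1), Add(-2, 24))), -2851) = Add(Add(498, Mul(Rational(1, 2), Rational(1, 24), 22)), -2851) = Add(Add(498, Rational(11, 24)), -2851) = Add(Rational(11963, 24), -2851) = Rational(-56461, 24)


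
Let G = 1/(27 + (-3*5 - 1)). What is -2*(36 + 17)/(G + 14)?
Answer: -1166/155 ≈ -7.5226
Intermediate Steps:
G = 1/11 (G = 1/(27 + (-15 - 1)) = 1/(27 - 16) = 1/11 ≈ 0.090909)
-2*(36 + 17)/(G + 14) = -2*(36 + 17)/(1/11 + 14) = -106/155/11 = -106*11/155 = -2*583/155 = -1166/155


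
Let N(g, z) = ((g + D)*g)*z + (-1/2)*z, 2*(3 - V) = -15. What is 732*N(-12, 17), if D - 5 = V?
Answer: -528870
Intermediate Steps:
V = 21/2 (V = 3 - ½*(-15) = 3 + 15/2 = 21/2 ≈ 10.500)
D = 31/2 (D = 5 + 21/2 = 31/2 ≈ 15.500)
N(g, z) = -z/2 + g*z*(31/2 + g) (N(g, z) = ((g + 31/2)*g)*z + (-1/2)*z = ((31/2 + g)*g)*z + (-1*½)*z = (g*(31/2 + g))*z - z/2 = g*z*(31/2 + g) - z/2 = -z/2 + g*z*(31/2 + g))
732*N(-12, 17) = 732*((½)*17*(-1 + 2*(-12)² + 31*(-12))) = 732*((½)*17*(-1 + 2*144 - 372)) = 732*((½)*17*(-1 + 288 - 372)) = 732*((½)*17*(-85)) = 732*(-1445/2) = -528870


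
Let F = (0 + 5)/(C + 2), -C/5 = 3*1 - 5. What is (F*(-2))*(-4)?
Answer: 10/3 ≈ 3.3333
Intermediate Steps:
C = 10 (C = -5*(3*1 - 5) = -5*(3 - 5) = -5*(-2) = 10)
F = 5/12 (F = (0 + 5)/(10 + 2) = 5/12 ≈ 0.41667)
(F*(-2))*(-4) = ((5/12)*(-2))*(-4) = -⅚*(-4) = 10/3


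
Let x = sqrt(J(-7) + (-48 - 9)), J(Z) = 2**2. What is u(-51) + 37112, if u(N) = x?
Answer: 37112 + I*sqrt(53) ≈ 37112.0 + 7.2801*I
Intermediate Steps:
J(Z) = 4
x = I*sqrt(53) (x = sqrt(4 + (-48 - 9)) = sqrt(4 - 57) = sqrt(-53) = I*sqrt(53) ≈ 7.2801*I)
u(N) = I*sqrt(53)
u(-51) + 37112 = I*sqrt(53) + 37112 = 37112 + I*sqrt(53)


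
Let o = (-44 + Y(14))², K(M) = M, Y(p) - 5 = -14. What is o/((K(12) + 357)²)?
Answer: 2809/136161 ≈ 0.020630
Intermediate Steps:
Y(p) = -9 (Y(p) = 5 - 14 = -9)
o = 2809 (o = (-44 - 9)² = (-53)² = 2809)
o/((K(12) + 357)²) = 2809/((12 + 357)²) = 2809/(369²) = 2809/136161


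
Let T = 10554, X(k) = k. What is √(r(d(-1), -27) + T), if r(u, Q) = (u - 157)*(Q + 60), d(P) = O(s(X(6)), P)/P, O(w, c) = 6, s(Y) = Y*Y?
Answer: 15*√23 ≈ 71.938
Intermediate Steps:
s(Y) = Y²
d(P) = 6/P
r(u, Q) = (-157 + u)*(60 + Q)
√(r(d(-1), -27) + T) = √((-9420 - 157*(-27) + 60*(6/(-1)) - 162/(-1)) + 10554) = √((-9420 + 4239 + 60*(6*(-1)) - 162*(-1)) + 10554) = √((-9420 + 4239 + 60*(-6) - 27*(-6)) + 10554) = √((-9420 + 4239 - 360 + 162) + 10554) = √(-5379 + 10554) = √5175 = 15*√23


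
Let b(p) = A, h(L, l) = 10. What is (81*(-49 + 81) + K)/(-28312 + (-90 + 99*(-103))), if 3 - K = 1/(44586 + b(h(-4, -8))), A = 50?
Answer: -115830419/1722904964 ≈ -0.067230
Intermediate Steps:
b(p) = 50
K = 133907/44636 (K = 3 - 1/(44586 + 50) = 3 - 1/44636 = 133907/44636 ≈ 3.0000)
(81*(-49 + 81) + K)/(-28312 + (-90 + 99*(-103))) = (81*(-49 + 81) + 133907/44636)/(-28312 + (-90 + 99*(-103))) = (81*32 + 133907/44636)/(-28312 + (-90 - 10197)) = (2592 + 133907/44636)/(-28312 - 10287) = (115830419/44636)/(-38599) = (115830419/44636)*(-1/38599) = -115830419/1722904964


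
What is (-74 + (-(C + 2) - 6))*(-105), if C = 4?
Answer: 9030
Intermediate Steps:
(-74 + (-(C + 2) - 6))*(-105) = (-74 + (-(4 + 2) - 6))*(-105) = (-74 + (-1*6 - 6))*(-105) = (-74 + (-6 - 6))*(-105) = (-74 - 12)*(-105) = -86*(-105) = 9030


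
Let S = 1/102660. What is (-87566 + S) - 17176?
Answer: -10752813719/102660 ≈ -1.0474e+5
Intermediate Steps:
S = 1/102660 ≈ 9.7409e-6
(-87566 + S) - 17176 = (-87566 + 1/102660) - 17176 = -8989525559/102660 - 17176 = -10752813719/102660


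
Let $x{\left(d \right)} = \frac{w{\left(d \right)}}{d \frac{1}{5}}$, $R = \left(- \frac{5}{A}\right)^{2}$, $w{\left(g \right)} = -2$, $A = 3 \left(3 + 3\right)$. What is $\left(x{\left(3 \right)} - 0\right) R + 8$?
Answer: $\frac{3763}{486} \approx 7.7428$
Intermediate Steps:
$A = 18$ ($A = 3 \cdot 6 = 18$)
$R = \frac{25}{324}$ ($R = \left(- \frac{5}{18}\right)^{2} = \frac{25}{324} \approx 0.07716$)
$x{\left(d \right)} = - \frac{10}{d}$ ($x{\left(d \right)} = - \frac{2}{d \frac{1}{5}} = - \frac{2}{\frac{1}{5} d} = - 2 \frac{5}{d} = - \frac{10}{d}$)
$\left(x{\left(3 \right)} - 0\right) R + 8 = \left(- \frac{10}{3} - 0\right) \frac{25}{324} + 8 = \left(\left(-10\right) \frac{1}{3} + 0\right) \frac{25}{324} + 8 = \left(- \frac{10}{3} + 0\right) \frac{25}{324} + 8 = \left(- \frac{10}{3}\right) \frac{25}{324} + 8 = - \frac{125}{486} + 8 = \frac{3763}{486}$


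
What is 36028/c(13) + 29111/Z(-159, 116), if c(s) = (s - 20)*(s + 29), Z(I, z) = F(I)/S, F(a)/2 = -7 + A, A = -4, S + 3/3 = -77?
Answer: 166695209/1617 ≈ 1.0309e+5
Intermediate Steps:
S = -78 (S = -1 - 77 = -78)
F(a) = -22 (F(a) = 2*(-7 - 4) = 2*(-11) = -22)
Z(I, z) = 11/39 (Z(I, z) = -22/(-78) = -22*(-1/78) = 11/39)
c(s) = (-20 + s)*(29 + s)
36028/c(13) + 29111/Z(-159, 116) = 36028/(-580 + 13² + 9*13) + 29111/(11/39) = 36028/(-580 + 169 + 117) + 29111*(39/11) = 36028/(-294) + 1135329/11 = 36028*(-1/294) + 1135329/11 = -18014/147 + 1135329/11 = 166695209/1617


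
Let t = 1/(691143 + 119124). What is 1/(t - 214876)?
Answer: -810267/174106931891 ≈ -4.6538e-6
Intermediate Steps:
t = 1/810267 ≈ 1.2342e-6
1/(t - 214876) = 1/(1/810267 - 214876) = 1/(-174106931891/810267) = -810267/174106931891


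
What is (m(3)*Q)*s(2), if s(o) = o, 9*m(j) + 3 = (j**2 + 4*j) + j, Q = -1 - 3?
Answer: -56/3 ≈ -18.667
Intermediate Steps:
Q = -4
m(j) = -1/3 + j**2/9 + 5*j/9 (m(j) = -1/3 + ((j**2 + 4*j) + j)/9 = -1/3 + (j**2 + 5*j)/9 = -1/3 + (j**2/9 + 5*j/9) = -1/3 + j**2/9 + 5*j/9)
(m(3)*Q)*s(2) = ((-1/3 + (1/9)*3**2 + (5/9)*3)*(-4))*2 = ((-1/3 + (1/9)*9 + 5/3)*(-4))*2 = ((-1/3 + 1 + 5/3)*(-4))*2 = ((7/3)*(-4))*2 = -28/3*2 = -56/3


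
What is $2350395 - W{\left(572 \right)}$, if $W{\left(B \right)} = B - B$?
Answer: $2350395$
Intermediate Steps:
$W{\left(B \right)} = 0$
$2350395 - W{\left(572 \right)} = 2350395 - 0 = 2350395 + 0 = 2350395$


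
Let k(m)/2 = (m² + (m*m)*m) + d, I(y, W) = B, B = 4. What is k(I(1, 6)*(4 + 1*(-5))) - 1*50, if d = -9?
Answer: -164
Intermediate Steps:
I(y, W) = 4
k(m) = -18 + 2*m² + 2*m³ (k(m) = 2*((m² + (m*m)*m) - 9) = 2*((m² + m²*m) - 9) = 2*((m² + m³) - 9) = 2*(-9 + m² + m³) = -18 + 2*m² + 2*m³)
k(I(1, 6)*(4 + 1*(-5))) - 1*50 = (-18 + 2*(4*(4 + 1*(-5)))² + 2*(4*(4 + 1*(-5)))³) - 1*50 = (-18 + 2*(4*(4 - 5))² + 2*(4*(4 - 5))³) - 50 = (-18 + 2*(4*(-1))² + 2*(4*(-1))³) - 50 = (-18 + 2*(-4)² + 2*(-4)³) - 50 = (-18 + 2*16 + 2*(-64)) - 50 = (-18 + 32 - 128) - 50 = -114 - 50 = -164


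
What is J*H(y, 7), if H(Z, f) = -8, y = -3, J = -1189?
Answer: 9512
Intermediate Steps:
J*H(y, 7) = -1189*(-8) = 9512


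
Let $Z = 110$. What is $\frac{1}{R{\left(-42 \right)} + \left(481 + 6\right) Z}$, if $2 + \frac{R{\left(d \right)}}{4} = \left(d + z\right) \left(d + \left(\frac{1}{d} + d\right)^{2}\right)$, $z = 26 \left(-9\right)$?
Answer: $- \frac{147}{271910990} \approx -5.4062 \cdot 10^{-7}$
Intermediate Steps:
$z = -234$
$R{\left(d \right)} = -8 + 4 \left(-234 + d\right) \left(d + \left(d + \frac{1}{d}\right)^{2}\right)$ ($R{\left(d \right)} = -8 + 4 \left(d - 234\right) \left(d + \left(\frac{1}{d} + d\right)^{2}\right) = -8 + 4 \left(-234 + d\right) \left(d + \left(d + \frac{1}{d}\right)^{2}\right)$)
$\frac{1}{R{\left(-42 \right)} + \left(481 + 6\right) Z} = \frac{1}{\left(-1880 - \frac{936}{1764} - 932 \left(-42\right)^{2} - -38976 + \frac{4}{-42} + 4 \left(-42\right)^{3}\right) + \left(481 + 6\right) 110} = \frac{1}{\left(-1880 - \frac{26}{49} - 1644048 + 38976 + 4 \left(- \frac{1}{42}\right) + 4 \left(-74088\right)\right) + 487 \cdot 110} = \frac{1}{\left(-1880 - \frac{26}{49} - 1644048 + 38976 - \frac{2}{21} - 296352\right) + 53570} = \frac{1}{- \frac{279785780}{147} + 53570} = \frac{1}{- \frac{271910990}{147}} = - \frac{147}{271910990}$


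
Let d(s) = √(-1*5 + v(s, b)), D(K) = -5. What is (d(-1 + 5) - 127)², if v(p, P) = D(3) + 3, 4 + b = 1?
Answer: (127 - I*√7)² ≈ 16122.0 - 672.02*I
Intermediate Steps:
b = -3 (b = -4 + 1 = -3)
v(p, P) = -2 (v(p, P) = -5 + 3 = -2)
d(s) = I*√7 (d(s) = √(-1*5 - 2) = √(-5 - 2) = √(-7) = I*√7)
(d(-1 + 5) - 127)² = (I*√7 - 127)² = (-127 + I*√7)²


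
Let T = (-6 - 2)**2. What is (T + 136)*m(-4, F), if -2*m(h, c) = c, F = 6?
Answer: -600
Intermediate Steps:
T = 64 (T = (-8)**2 = 64)
m(h, c) = -c/2
(T + 136)*m(-4, F) = (64 + 136)*(-1/2*6) = 200*(-3) = -600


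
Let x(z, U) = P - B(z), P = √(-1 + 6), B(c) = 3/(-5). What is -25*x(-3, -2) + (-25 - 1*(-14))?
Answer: -26 - 25*√5 ≈ -81.902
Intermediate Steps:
B(c) = -⅗ (B(c) = 3*(-⅕) = -⅗)
P = √5 ≈ 2.2361
x(z, U) = ⅗ + √5 (x(z, U) = √5 - 1*(-⅗) = √5 + ⅗ = ⅗ + √5)
-25*x(-3, -2) + (-25 - 1*(-14)) = -25*(⅗ + √5) + (-25 - 1*(-14)) = (-15 - 25*√5) + (-25 + 14) = (-15 - 25*√5) - 11 = -26 - 25*√5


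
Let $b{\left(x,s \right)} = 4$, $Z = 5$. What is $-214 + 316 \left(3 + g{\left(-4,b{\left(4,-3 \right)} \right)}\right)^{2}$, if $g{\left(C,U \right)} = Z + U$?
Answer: $45290$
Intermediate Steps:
$g{\left(C,U \right)} = 5 + U$
$-214 + 316 \left(3 + g{\left(-4,b{\left(4,-3 \right)} \right)}\right)^{2} = -214 + 316 \left(3 + \left(5 + 4\right)\right)^{2} = -214 + 316 \left(3 + 9\right)^{2} = -214 + 316 \cdot 12^{2} = -214 + 316 \cdot 144 = -214 + 45504 = 45290$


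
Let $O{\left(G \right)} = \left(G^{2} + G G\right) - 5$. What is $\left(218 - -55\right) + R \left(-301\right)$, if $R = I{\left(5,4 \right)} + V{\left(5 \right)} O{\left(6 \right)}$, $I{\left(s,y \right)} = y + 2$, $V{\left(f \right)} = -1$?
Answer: $18634$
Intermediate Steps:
$O{\left(G \right)} = -5 + 2 G^{2}$ ($O{\left(G \right)} = \left(G^{2} + G^{2}\right) - 5 = 2 G^{2} - 5 = -5 + 2 G^{2}$)
$I{\left(s,y \right)} = 2 + y$
$R = -61$ ($R = \left(2 + 4\right) - \left(-5 + 2 \cdot 6^{2}\right) = 6 - \left(-5 + 2 \cdot 36\right) = 6 - \left(-5 + 72\right) = 6 - 67 = -61$)
$\left(218 - -55\right) + R \left(-301\right) = \left(218 - -55\right) - -18361 = \left(218 + 55\right) + 18361 = 273 + 18361 = 18634$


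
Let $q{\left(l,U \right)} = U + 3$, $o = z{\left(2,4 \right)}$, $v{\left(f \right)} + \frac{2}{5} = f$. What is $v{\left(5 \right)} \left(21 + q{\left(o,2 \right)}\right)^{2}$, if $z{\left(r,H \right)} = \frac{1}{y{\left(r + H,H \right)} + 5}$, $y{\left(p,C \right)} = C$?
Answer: $\frac{15548}{5} \approx 3109.6$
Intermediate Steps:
$v{\left(f \right)} = - \frac{2}{5} + f$
$z{\left(r,H \right)} = \frac{1}{5 + H}$ ($z{\left(r,H \right)} = \frac{1}{H + 5} = \frac{1}{5 + H}$)
$o = \frac{1}{9}$ ($o = \frac{1}{5 + 4} = \frac{1}{9} \approx 0.11111$)
$q{\left(l,U \right)} = 3 + U$
$v{\left(5 \right)} \left(21 + q{\left(o,2 \right)}\right)^{2} = \left(- \frac{2}{5} + 5\right) \left(21 + \left(3 + 2\right)\right)^{2} = \frac{23 \left(21 + 5\right)^{2}}{5} = \frac{23 \cdot 26^{2}}{5} = \frac{23}{5} \cdot 676 = \frac{15548}{5}$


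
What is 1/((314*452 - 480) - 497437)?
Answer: -1/355989 ≈ -2.8091e-6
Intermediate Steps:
1/((314*452 - 480) - 497437) = 1/((141928 - 480) - 497437) = 1/(141448 - 497437) = 1/(-355989) = -1/355989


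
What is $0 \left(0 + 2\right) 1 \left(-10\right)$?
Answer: $0$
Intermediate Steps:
$0 \left(0 + 2\right) 1 \left(-10\right) = 0 \cdot 2 \cdot 1 \left(-10\right) = 0 \cdot 2 \left(-10\right) = 0 \left(-10\right) = 0$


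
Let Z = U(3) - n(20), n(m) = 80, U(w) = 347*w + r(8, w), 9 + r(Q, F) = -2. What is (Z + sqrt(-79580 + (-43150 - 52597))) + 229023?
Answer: 229973 + I*sqrt(175327) ≈ 2.2997e+5 + 418.72*I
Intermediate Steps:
r(Q, F) = -11 (r(Q, F) = -9 - 2 = -11)
U(w) = -11 + 347*w (U(w) = 347*w - 11 = -11 + 347*w)
Z = 950 (Z = (-11 + 347*3) - 1*80 = (-11 + 1041) - 80 = 1030 - 80 = 950)
(Z + sqrt(-79580 + (-43150 - 52597))) + 229023 = (950 + sqrt(-79580 + (-43150 - 52597))) + 229023 = (950 + sqrt(-79580 - 95747)) + 229023 = (950 + sqrt(-175327)) + 229023 = (950 + I*sqrt(175327)) + 229023 = 229973 + I*sqrt(175327)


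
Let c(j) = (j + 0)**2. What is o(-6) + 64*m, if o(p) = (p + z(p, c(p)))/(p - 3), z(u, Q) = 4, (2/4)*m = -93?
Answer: -107134/9 ≈ -11904.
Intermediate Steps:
c(j) = j**2
m = -186 (m = 2*(-93) = -186)
o(p) = (4 + p)/(-3 + p) (o(p) = (p + 4)/(p - 3) = (4 + p)/(-3 + p))
o(-6) + 64*m = (4 - 6)/(-3 - 6) + 64*(-186) = -2/(-9) - 11904 = -1/9*(-2) - 11904 = 2/9 - 11904 = -107134/9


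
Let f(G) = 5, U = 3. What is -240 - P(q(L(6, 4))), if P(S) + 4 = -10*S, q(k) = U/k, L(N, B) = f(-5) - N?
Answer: -266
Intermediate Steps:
L(N, B) = 5 - N
q(k) = 3/k
P(S) = -4 - 10*S
-240 - P(q(L(6, 4))) = -240 - (-4 - 30/(5 - 1*6)) = -240 - (-4 - 30/(5 - 6)) = -240 - (-4 - 30/(-1)) = -240 - (-4 - 30*(-1)) = -240 - (-4 - 10*(-3)) = -240 - (-4 + 30) = -240 - 1*26 = -240 - 26 = -266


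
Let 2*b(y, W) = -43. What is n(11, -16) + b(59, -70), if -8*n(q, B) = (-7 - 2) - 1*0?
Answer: -163/8 ≈ -20.375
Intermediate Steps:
b(y, W) = -43/2 (b(y, W) = (1/2)*(-43) = -43/2)
n(q, B) = 9/8 (n(q, B) = -((-7 - 2) - 1*0)/8 = -(-9 + 0)/8 = -1/8*(-9) = 9/8)
n(11, -16) + b(59, -70) = 9/8 - 43/2 = -163/8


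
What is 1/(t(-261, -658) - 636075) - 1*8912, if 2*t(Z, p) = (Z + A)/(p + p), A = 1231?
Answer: -7460014050036/837075185 ≈ -8912.0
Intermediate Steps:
t(Z, p) = (1231 + Z)/(4*p) (t(Z, p) = ((Z + 1231)/(p + p))/2 = ((1231 + Z)/((2*p)))/2 = ((1231 + Z)*(1/(2*p)))/2 = ((1231 + Z)/(2*p))/2 = (1231 + Z)/(4*p))
1/(t(-261, -658) - 636075) - 1*8912 = 1/((¼)*(1231 - 261)/(-658) - 636075) - 1*8912 = 1/((¼)*(-1/658)*970 - 636075) - 8912 = 1/(-485/1316 - 636075) - 8912 = 1/(-837075185/1316) - 8912 = -1316/837075185 - 8912 = -7460014050036/837075185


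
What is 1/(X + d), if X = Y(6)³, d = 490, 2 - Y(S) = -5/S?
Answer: 216/110753 ≈ 0.0019503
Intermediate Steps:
Y(S) = 2 + 5/S (Y(S) = 2 - (-5)/S = 2 + 5/S)
X = 4913/216 (X = (2 + 5/6)³ = (2 + 5*(⅙))³ = (2 + ⅚)³ = (17/6)³ = 4913/216 ≈ 22.745)
1/(X + d) = 1/(4913/216 + 490) = 1/(110753/216) = 216/110753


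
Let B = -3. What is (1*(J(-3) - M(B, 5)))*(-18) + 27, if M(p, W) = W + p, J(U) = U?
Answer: 117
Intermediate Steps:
(1*(J(-3) - M(B, 5)))*(-18) + 27 = (1*(-3 - (5 - 3)))*(-18) + 27 = (1*(-3 - 1*2))*(-18) + 27 = (1*(-3 - 2))*(-18) + 27 = (1*(-5))*(-18) + 27 = -5*(-18) + 27 = 90 + 27 = 117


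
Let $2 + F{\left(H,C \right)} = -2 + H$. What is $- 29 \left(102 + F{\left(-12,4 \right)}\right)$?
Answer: $-2494$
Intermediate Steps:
$F{\left(H,C \right)} = -4 + H$ ($F{\left(H,C \right)} = -2 + \left(-2 + H\right) = -4 + H$)
$- 29 \left(102 + F{\left(-12,4 \right)}\right) = - 29 \left(102 - 16\right) = \left(-29\right) 86 = -2494$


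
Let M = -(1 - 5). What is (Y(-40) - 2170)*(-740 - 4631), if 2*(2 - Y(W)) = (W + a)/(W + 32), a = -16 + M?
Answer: 46647135/4 ≈ 1.1662e+7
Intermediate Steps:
M = 4 (M = -1*(-4) = 4)
a = -12 (a = -16 + 4 = -12)
Y(W) = 2 - (-12 + W)/(2*(32 + W)) (Y(W) = 2 - (W - 12)/(2*(W + 32)) = 2 - (-12 + W)/(2*(32 + W)))
(Y(-40) - 2170)*(-740 - 4631) = ((140 + 3*(-40))/(2*(32 - 40)) - 2170)*(-740 - 4631) = ((½)*(140 - 120)/(-8) - 2170)*(-5371) = ((½)*(-⅛)*20 - 2170)*(-5371) = (-5/4 - 2170)*(-5371) = -8685/4*(-5371) = 46647135/4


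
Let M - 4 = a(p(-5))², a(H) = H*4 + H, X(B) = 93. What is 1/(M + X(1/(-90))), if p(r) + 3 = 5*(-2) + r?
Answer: 1/8197 ≈ 0.00012200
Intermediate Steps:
p(r) = -13 + r (p(r) = -3 + (5*(-2) + r) = -3 + (-10 + r) = -13 + r)
a(H) = 5*H (a(H) = 4*H + H = 5*H)
M = 8104 (M = 4 + (5*(-13 - 5))² = 4 + (5*(-18))² = 4 + (-90)² = 4 + 8100 = 8104)
1/(M + X(1/(-90))) = 1/(8104 + 93) = 1/8197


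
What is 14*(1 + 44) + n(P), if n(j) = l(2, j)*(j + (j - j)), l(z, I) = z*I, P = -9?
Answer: 792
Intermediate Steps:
l(z, I) = I*z
n(j) = 2*j**2 (n(j) = (j*2)*(j + (j - j)) = (2*j)*(j + 0) = (2*j)*j = 2*j**2)
14*(1 + 44) + n(P) = 14*(1 + 44) + 2*(-9)**2 = 14*45 + 2*81 = 630 + 162 = 792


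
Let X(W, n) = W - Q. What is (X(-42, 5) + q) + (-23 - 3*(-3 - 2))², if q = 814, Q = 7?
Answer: 829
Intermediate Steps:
X(W, n) = -7 + W (X(W, n) = W - 1*7 = W - 7 = -7 + W)
(X(-42, 5) + q) + (-23 - 3*(-3 - 2))² = ((-7 - 42) + 814) + (-23 - 3*(-3 - 2))² = (-49 + 814) + (-23 - 3*(-5))² = 765 + (-23 + 15)² = 765 + (-8)² = 765 + 64 = 829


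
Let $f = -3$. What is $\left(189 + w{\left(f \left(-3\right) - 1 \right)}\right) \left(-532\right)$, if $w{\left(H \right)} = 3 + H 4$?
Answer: $-119168$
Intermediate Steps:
$w{\left(H \right)} = 3 + 4 H$
$\left(189 + w{\left(f \left(-3\right) - 1 \right)}\right) \left(-532\right) = \left(189 + \left(3 + 4 \left(\left(-3\right) \left(-3\right) - 1\right)\right)\right) \left(-532\right) = \left(189 + \left(3 + 4 \left(9 - 1\right)\right)\right) \left(-532\right) = \left(189 + \left(3 + 4 \cdot 8\right)\right) \left(-532\right) = \left(189 + \left(3 + 32\right)\right) \left(-532\right) = \left(189 + 35\right) \left(-532\right) = 224 \left(-532\right) = -119168$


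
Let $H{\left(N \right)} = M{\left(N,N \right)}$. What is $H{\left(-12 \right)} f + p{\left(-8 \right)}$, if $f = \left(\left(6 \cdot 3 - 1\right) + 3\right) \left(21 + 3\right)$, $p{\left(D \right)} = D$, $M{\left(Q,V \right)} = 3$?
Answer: $1432$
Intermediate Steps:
$H{\left(N \right)} = 3$
$f = 480$ ($f = \left(\left(18 - 1\right) + 3\right) 24 = \left(17 + 3\right) 24 = 20 \cdot 24 = 480$)
$H{\left(-12 \right)} f + p{\left(-8 \right)} = 3 \cdot 480 - 8 = 1440 - 8 = 1432$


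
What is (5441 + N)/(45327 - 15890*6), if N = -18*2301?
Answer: 35977/50013 ≈ 0.71935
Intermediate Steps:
N = -41418
(5441 + N)/(45327 - 15890*6) = (5441 - 41418)/(45327 - 15890*6) = -35977/(45327 - 95340) = -35977/(-50013) = -35977*(-1/50013) = 35977/50013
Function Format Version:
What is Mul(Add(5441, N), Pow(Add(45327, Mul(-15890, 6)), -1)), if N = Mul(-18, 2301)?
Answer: Rational(35977, 50013) ≈ 0.71935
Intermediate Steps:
N = -41418
Mul(Add(5441, N), Pow(Add(45327, Mul(-15890, 6)), -1)) = Mul(Add(5441, -41418), Pow(Add(45327, Mul(-15890, 6)), -1)) = Mul(-35977, Pow(Add(45327, -95340), -1)) = Mul(-35977, Pow(-50013, -1)) = Mul(-35977, Rational(-1, 50013)) = Rational(35977, 50013)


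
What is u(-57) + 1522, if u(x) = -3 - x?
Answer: 1576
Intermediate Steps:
u(-57) + 1522 = (-3 - 1*(-57)) + 1522 = (-3 + 57) + 1522 = 54 + 1522 = 1576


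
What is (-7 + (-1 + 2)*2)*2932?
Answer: -14660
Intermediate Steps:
(-7 + (-1 + 2)*2)*2932 = (-7 + 1*2)*2932 = (-7 + 2)*2932 = -5*2932 = -14660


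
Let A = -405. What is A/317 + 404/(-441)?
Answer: -306673/139797 ≈ -2.1937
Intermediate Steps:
A/317 + 404/(-441) = -405/317 + 404/(-441) = -405*1/317 + 404*(-1/441) = -405/317 - 404/441 = -306673/139797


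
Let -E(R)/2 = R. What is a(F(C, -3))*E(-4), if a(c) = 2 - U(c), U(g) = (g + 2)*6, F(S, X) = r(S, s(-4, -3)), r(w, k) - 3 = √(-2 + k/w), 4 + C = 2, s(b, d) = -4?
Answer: -224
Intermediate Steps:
C = -2 (C = -4 + 2 = -2)
E(R) = -2*R
r(w, k) = 3 + √(-2 + k/w)
F(S, X) = 3 + √(-2 - 4/S)
U(g) = 12 + 6*g (U(g) = (2 + g)*6 = 12 + 6*g)
a(c) = -10 - 6*c (a(c) = 2 - (12 + 6*c) = 2 + (-12 - 6*c) = -10 - 6*c)
a(F(C, -3))*E(-4) = (-10 - 6*(3 + √2*√((-2 - 1*(-2))/(-2))))*(-2*(-4)) = (-10 - 6*(3 + √2*√(-(-2 + 2)/2)))*8 = (-10 - 6*(3 + √2*√(-½*0)))*8 = (-10 - 6*(3 + √2*√0))*8 = (-10 - 6*(3 + √2*0))*8 = (-10 - 6*(3 + 0))*8 = (-10 - 6*3)*8 = (-10 - 18)*8 = -28*8 = -224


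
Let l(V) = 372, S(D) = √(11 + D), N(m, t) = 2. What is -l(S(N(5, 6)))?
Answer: -372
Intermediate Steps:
-l(S(N(5, 6))) = -1*372 = -372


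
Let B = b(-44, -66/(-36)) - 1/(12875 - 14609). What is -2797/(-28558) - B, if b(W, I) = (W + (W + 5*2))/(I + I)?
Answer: 2910153922/136178823 ≈ 21.370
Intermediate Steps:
b(W, I) = (10 + 2*W)/(2*I) (b(W, I) = (W + (W + 10))/((2*I)) = (W + (10 + W))*(1/(2*I)) = (10 + 2*W)*(1/(2*I)) = (10 + 2*W)/(2*I))
B = -405745/19074 (B = (5 - 44)/((-66/(-36))) - 1/(12875 - 14609) = -39/(-66*(-1/36)) - 1/(-1734) = -39/(11/6) - 1*(-1/1734) = (6/11)*(-39) + 1/1734 = -234/11 + 1/1734 = -405745/19074 ≈ -21.272)
-2797/(-28558) - B = -2797/(-28558) - 1*(-405745/19074) = -2797*(-1/28558) + 405745/19074 = 2797/28558 + 405745/19074 = 2910153922/136178823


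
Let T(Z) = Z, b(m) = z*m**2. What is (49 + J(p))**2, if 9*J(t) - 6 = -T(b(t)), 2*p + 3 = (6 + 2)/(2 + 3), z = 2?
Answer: 497334601/202500 ≈ 2456.0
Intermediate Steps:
b(m) = 2*m**2
p = -7/10 (p = -3/2 + ((6 + 2)/(2 + 3))/2 = -3/2 + (8/5)/2 = -3/2 + (8*(1/5))/2 = -3/2 + (1/2)*(8/5) = -3/2 + 4/5 = -7/10 ≈ -0.70000)
J(t) = 2/3 - 2*t**2/9 (J(t) = 2/3 + (-2*t**2)/9 = 2/3 - 2*t**2/9)
(49 + J(p))**2 = (49 + (2/3 - 2*(-7/10)**2/9))**2 = (49 + (2/3 - 2/9*49/100))**2 = (49 + (2/3 - 49/450))**2 = (49 + 251/450)**2 = (22301/450)**2 = 497334601/202500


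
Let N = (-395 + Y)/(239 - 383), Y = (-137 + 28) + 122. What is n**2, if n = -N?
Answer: 36481/5184 ≈ 7.0372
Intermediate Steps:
Y = 13 (Y = -109 + 122 = 13)
N = 191/72 (N = (-395 + 13)/(239 - 383) = -382/(-144) = -382*(-1/144) = 191/72 ≈ 2.6528)
n = -191/72 (n = -1*191/72 = -191/72 ≈ -2.6528)
n**2 = (-191/72)**2 = 36481/5184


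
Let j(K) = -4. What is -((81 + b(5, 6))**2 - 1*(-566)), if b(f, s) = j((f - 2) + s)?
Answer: -6495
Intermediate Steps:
b(f, s) = -4
-((81 + b(5, 6))**2 - 1*(-566)) = -((81 - 4)**2 - 1*(-566)) = -(77**2 + 566) = -(5929 + 566) = -1*6495 = -6495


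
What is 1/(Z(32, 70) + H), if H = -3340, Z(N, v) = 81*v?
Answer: 1/2330 ≈ 0.00042918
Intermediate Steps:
1/(Z(32, 70) + H) = 1/(81*70 - 3340) = 1/(5670 - 3340) = 1/2330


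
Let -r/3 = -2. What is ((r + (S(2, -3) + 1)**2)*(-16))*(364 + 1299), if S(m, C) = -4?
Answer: -399120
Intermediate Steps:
r = 6 (r = -3*(-2) = 6)
((r + (S(2, -3) + 1)**2)*(-16))*(364 + 1299) = ((6 + (-4 + 1)**2)*(-16))*(364 + 1299) = ((6 + (-3)**2)*(-16))*1663 = ((6 + 9)*(-16))*1663 = (15*(-16))*1663 = -240*1663 = -399120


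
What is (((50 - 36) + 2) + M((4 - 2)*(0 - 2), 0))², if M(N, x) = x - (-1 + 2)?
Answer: 225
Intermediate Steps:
M(N, x) = -1 + x (M(N, x) = x - 1*1 = x - 1 = -1 + x)
(((50 - 36) + 2) + M((4 - 2)*(0 - 2), 0))² = (((50 - 36) + 2) + (-1 + 0))² = ((14 + 2) - 1)² = (16 - 1)² = 15² = 225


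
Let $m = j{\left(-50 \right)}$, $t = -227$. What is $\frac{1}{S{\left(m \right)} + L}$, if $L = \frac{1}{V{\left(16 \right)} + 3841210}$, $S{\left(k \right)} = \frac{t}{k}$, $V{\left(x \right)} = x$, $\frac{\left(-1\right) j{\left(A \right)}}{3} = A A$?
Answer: $\frac{14404597500}{435982901} \approx 33.039$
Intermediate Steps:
$j{\left(A \right)} = - 3 A^{2}$ ($j{\left(A \right)} = - 3 A A = - 3 A^{2}$)
$m = -7500$ ($m = - 3 \left(-50\right)^{2} = \left(-3\right) 2500 = -7500$)
$S{\left(k \right)} = - \frac{227}{k}$
$L = \frac{1}{3841226}$ ($L = \frac{1}{16 + 3841210} = \frac{1}{3841226} \approx 2.6033 \cdot 10^{-7}$)
$\frac{1}{S{\left(m \right)} + L} = \frac{1}{- \frac{227}{-7500} + \frac{1}{3841226}} = \frac{1}{\left(-227\right) \left(- \frac{1}{7500}\right) + \frac{1}{3841226}} = \frac{1}{\frac{227}{7500} + \frac{1}{3841226}} = \frac{1}{\frac{435982901}{14404597500}} = \frac{14404597500}{435982901}$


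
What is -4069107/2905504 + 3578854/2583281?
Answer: -2311677299/153178230176 ≈ -0.015091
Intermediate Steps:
-4069107/2905504 + 3578854/2583281 = -4069107*1/2905504 + 3578854*(1/2583281) = -83043/59296 + 3578854/2583281 = -2311677299/153178230176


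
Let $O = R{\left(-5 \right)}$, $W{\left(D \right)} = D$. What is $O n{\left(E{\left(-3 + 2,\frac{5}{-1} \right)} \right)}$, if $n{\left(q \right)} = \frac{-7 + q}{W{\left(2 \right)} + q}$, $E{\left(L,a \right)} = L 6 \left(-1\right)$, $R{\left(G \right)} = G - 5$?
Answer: $\frac{5}{4} \approx 1.25$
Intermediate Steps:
$R{\left(G \right)} = -5 + G$ ($R{\left(G \right)} = G - 5 = -5 + G$)
$O = -10$ ($O = -5 - 5 = -10$)
$E{\left(L,a \right)} = - 6 L$ ($E{\left(L,a \right)} = 6 L \left(-1\right) = - 6 L$)
$n{\left(q \right)} = \frac{-7 + q}{2 + q}$
$O n{\left(E{\left(-3 + 2,\frac{5}{-1} \right)} \right)} = - 10 \frac{-7 - 6 \left(-3 + 2\right)}{2 - 6 \left(-3 + 2\right)} = - 10 \frac{-7 - -6}{2 - -6} = - 10 \frac{-7 + 6}{2 + 6} = - 10 \cdot \frac{1}{8} \left(-1\right) = \left(-10\right) \left(- \frac{1}{8}\right) = \frac{5}{4}$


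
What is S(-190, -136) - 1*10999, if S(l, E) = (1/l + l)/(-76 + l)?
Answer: -555853359/50540 ≈ -10998.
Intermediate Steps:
S(l, E) = (l + 1/l)/(-76 + l)
S(-190, -136) - 1*10999 = (1 + (-190)²)/((-190)*(-76 - 190)) - 1*10999 = -1/190*(1 + 36100)/(-266) - 10999 = -1/190*(-1/266)*36101 - 10999 = 36101/50540 - 10999 = -555853359/50540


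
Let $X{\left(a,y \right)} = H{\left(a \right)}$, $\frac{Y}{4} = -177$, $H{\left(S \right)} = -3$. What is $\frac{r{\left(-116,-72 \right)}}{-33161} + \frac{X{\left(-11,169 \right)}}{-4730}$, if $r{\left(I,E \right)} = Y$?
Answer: $\frac{3448323}{156851530} \approx 0.021985$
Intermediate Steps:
$Y = -708$ ($Y = 4 \left(-177\right) = -708$)
$r{\left(I,E \right)} = -708$
$X{\left(a,y \right)} = -3$
$\frac{r{\left(-116,-72 \right)}}{-33161} + \frac{X{\left(-11,169 \right)}}{-4730} = - \frac{708}{-33161} - \frac{3}{-4730} = \left(-708\right) \left(- \frac{1}{33161}\right) - - \frac{3}{4730} = \frac{708}{33161} + \frac{3}{4730} = \frac{3448323}{156851530}$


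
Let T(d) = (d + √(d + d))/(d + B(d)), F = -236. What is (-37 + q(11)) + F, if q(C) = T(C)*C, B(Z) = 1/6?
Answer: -17565/67 + 66*√22/67 ≈ -257.54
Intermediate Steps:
B(Z) = ⅙
T(d) = (d + √2*√d)/(⅙ + d) (T(d) = (d + √(d + d))/(d + ⅙) = (d + √(2*d))/(⅙ + d) = (d + √2*√d)/(⅙ + d))
q(C) = 6*C*(C + √2*√C)/(1 + 6*C) (q(C) = (6*(C + √2*√C)/(1 + 6*C))*C = 6*C*(C + √2*√C)/(1 + 6*C))
(-37 + q(11)) + F = (-37 + 6*11*(11 + √2*√11)/(1 + 6*11)) - 236 = (-37 + 6*11*(11 + √22)/(1 + 66)) - 236 = (-37 + 6*11*(11 + √22)/67) - 236 = (-37 + 6*11*(1/67)*(11 + √22)) - 236 = (-37 + (726/67 + 66*√22/67)) - 236 = (-1753/67 + 66*√22/67) - 236 = -17565/67 + 66*√22/67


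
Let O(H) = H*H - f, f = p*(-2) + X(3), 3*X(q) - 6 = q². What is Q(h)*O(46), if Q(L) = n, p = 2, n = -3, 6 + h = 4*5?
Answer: -6345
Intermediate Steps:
h = 14 (h = -6 + 4*5 = -6 + 20 = 14)
X(q) = 2 + q²/3
Q(L) = -3
f = 1 (f = 2*(-2) + (2 + (⅓)*3²) = -4 + (2 + (⅓)*9) = -4 + (2 + 3) = -4 + 5 = 1)
O(H) = -1 + H² (O(H) = H*H - 1*1 = H² - 1 = -1 + H²)
Q(h)*O(46) = -3*(-1 + 46²) = -3*(-1 + 2116) = -3*2115 = -6345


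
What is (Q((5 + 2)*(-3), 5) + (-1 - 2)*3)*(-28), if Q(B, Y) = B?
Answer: 840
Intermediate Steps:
(Q((5 + 2)*(-3), 5) + (-1 - 2)*3)*(-28) = ((5 + 2)*(-3) + (-1 - 2)*3)*(-28) = (7*(-3) - 3*3)*(-28) = (-21 - 9)*(-28) = -30*(-28) = 840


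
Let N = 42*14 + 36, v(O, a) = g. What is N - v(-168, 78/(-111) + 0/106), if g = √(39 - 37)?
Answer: 624 - √2 ≈ 622.59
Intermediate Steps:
g = √2 ≈ 1.4142
v(O, a) = √2
N = 624 (N = 588 + 36 = 624)
N - v(-168, 78/(-111) + 0/106) = 624 - √2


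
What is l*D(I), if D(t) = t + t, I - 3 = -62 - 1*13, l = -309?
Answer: 44496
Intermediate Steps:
I = -72 (I = 3 + (-62 - 1*13) = 3 + (-62 - 13) = 3 - 75 = -72)
D(t) = 2*t
l*D(I) = -618*(-72) = -309*(-144) = 44496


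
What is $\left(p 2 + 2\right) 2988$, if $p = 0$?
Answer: $5976$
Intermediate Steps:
$\left(p 2 + 2\right) 2988 = \left(0 \cdot 2 + 2\right) 2988 = \left(0 + 2\right) 2988 = 2 \cdot 2988 = 5976$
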